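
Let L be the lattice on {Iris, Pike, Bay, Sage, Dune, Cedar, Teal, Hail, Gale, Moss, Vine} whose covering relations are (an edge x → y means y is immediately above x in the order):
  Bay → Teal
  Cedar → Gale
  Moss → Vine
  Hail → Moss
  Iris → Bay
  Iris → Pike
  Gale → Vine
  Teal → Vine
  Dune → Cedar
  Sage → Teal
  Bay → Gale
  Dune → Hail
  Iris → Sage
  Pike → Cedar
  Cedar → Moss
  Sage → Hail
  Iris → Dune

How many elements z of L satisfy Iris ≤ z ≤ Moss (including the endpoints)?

The interval [Iris, Moss] = {Cedar, Dune, Hail, Iris, Moss, Pike, Sage}, which has 7 elements.

7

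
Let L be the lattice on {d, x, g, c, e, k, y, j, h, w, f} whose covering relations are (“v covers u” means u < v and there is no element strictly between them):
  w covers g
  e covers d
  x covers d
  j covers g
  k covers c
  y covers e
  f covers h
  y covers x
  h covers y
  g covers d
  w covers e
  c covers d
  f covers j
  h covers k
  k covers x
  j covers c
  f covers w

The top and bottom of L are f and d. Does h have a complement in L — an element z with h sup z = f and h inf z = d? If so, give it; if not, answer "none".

g

Need z with h ∨ z = f and h ∧ z = d.
Checking each element gives: g.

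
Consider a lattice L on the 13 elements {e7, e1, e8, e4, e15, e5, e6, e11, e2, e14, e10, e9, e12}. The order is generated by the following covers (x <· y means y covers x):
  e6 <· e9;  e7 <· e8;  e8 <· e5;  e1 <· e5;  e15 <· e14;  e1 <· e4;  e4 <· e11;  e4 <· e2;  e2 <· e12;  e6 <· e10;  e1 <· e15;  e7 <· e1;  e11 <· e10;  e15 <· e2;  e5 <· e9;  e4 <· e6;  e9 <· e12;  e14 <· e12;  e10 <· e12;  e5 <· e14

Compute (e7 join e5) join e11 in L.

e12

e7 ∨ e5 = e5
e5 ∨ e11 = e12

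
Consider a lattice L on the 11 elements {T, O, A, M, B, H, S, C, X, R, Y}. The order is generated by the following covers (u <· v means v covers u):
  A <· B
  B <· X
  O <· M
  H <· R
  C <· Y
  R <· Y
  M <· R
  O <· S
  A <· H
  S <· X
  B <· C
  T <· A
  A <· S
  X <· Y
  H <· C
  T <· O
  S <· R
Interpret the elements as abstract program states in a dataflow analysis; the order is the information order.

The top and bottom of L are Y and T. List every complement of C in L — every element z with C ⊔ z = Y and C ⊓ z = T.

M, O

Need z with C ∨ z = Y and C ∧ z = T.
Checking each element gives: M, O.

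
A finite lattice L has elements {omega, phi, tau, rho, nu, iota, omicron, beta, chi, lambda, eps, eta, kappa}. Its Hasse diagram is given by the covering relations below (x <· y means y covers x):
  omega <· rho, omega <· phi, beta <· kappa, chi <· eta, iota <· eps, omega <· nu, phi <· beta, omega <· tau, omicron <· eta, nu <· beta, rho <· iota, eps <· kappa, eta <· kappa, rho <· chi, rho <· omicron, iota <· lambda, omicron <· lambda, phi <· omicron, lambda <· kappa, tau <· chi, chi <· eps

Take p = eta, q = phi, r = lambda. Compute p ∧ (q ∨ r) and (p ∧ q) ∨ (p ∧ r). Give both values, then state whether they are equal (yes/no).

q ∨ r = lambda, so p ∧ (q ∨ r) = eta ∧ lambda = omicron.
p ∧ q = phi and p ∧ r = omicron, so (p ∧ q) ∨ (p ∧ r) = phi ∨ omicron = omicron.
Equal: yes.

omicron; omicron; yes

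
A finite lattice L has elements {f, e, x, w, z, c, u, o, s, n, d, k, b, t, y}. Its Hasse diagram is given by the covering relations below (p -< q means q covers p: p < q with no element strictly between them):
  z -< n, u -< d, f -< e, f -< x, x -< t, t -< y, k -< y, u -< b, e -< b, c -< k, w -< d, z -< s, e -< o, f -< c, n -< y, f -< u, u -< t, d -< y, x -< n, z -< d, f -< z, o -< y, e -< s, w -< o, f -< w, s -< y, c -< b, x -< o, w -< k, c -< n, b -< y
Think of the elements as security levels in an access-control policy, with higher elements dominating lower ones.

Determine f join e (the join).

Common upper bounds of {f, e}: b, e, o, s, y.
The least among these is e.

e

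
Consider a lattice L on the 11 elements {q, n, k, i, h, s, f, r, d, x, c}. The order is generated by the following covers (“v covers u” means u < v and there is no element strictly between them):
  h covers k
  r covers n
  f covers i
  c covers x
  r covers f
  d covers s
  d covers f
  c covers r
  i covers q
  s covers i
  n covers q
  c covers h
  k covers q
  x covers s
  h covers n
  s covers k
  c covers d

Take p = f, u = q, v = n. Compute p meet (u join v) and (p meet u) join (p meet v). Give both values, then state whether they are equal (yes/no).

u join v = n, so p meet (u join v) = f meet n = q.
p meet u = q and p meet v = q, so (p meet u) join (p meet v) = q join q = q.
Equal: yes.

q; q; yes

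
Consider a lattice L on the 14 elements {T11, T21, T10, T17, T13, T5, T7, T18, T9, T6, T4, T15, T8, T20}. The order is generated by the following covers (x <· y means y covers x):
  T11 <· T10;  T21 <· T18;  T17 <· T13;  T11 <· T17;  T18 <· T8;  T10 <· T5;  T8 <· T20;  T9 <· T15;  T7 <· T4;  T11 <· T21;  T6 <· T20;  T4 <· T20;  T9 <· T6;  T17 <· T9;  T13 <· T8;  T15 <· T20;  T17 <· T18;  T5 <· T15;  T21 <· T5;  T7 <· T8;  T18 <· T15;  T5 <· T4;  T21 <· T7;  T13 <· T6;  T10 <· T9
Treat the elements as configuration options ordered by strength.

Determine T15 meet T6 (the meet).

Common lower bounds of {T15, T6}: T10, T11, T17, T9.
The greatest among these is T9.

T9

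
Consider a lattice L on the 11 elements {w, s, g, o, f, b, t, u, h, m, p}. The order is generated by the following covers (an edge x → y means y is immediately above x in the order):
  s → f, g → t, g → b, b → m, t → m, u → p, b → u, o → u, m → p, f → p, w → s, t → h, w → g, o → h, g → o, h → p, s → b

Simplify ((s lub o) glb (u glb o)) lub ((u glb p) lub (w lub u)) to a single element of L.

u

s ∨ o = u
u ∧ o = o
u ∧ o = o
u ∧ p = u
w ∨ u = u
u ∨ u = u
o ∨ u = u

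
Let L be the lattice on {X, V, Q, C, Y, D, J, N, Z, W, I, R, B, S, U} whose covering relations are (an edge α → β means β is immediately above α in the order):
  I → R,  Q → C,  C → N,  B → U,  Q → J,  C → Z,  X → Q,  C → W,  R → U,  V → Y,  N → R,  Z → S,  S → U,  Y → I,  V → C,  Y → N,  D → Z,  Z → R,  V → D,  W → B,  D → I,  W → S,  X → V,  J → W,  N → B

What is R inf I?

Common lower bounds of {R, I}: D, I, V, X, Y.
The greatest among these is I.

I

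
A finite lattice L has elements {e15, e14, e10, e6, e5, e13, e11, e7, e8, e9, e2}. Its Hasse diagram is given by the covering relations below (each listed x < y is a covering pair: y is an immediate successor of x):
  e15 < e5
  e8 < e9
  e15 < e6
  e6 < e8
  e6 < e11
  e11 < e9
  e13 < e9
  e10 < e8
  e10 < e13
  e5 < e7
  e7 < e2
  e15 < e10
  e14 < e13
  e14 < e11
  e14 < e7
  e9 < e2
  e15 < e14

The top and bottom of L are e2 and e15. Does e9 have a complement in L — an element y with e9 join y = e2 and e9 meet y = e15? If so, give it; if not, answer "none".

Need y with e9 ∨ y = e2 and e9 ∧ y = e15.
Checking each element gives: e5.

e5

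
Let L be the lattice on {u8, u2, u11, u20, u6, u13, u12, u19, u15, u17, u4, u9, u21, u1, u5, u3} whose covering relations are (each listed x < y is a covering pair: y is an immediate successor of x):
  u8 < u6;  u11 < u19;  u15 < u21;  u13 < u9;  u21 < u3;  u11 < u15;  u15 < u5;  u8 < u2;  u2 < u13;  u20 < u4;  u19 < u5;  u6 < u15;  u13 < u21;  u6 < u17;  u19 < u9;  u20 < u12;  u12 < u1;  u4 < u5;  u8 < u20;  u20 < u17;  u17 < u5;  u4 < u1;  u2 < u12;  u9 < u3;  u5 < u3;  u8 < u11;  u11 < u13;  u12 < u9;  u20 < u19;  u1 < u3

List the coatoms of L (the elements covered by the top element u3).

The coatoms are exactly the elements covered by u3: u1, u21, u5, u9.

u1, u21, u5, u9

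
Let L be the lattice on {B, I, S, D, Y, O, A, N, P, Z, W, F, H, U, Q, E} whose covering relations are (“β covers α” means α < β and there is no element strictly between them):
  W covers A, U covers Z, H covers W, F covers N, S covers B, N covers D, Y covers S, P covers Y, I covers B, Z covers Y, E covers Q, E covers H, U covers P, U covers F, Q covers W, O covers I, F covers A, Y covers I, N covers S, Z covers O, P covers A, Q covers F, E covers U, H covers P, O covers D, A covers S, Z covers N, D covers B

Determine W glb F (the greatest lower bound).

Common lower bounds of {W, F}: A, B, S.
The greatest among these is A.

A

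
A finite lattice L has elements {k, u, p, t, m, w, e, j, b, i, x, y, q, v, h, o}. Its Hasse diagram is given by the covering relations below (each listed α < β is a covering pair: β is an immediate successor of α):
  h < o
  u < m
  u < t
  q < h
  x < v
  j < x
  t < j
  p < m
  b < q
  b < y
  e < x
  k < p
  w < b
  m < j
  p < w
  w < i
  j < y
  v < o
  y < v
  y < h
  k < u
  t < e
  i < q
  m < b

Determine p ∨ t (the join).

Common upper bounds of {p, t}: h, j, o, v, x, y.
The least among these is j.

j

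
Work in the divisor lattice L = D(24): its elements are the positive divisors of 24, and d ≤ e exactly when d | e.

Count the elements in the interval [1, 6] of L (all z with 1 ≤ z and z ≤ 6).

4

The interval [1, 6] = {1, 2, 3, 6}, which has 4 elements.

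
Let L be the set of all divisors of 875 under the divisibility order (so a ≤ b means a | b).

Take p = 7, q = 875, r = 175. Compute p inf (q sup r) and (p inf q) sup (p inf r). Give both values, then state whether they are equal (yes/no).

q sup r = 875, so p inf (q sup r) = 7 inf 875 = 7.
p inf q = 7 and p inf r = 7, so (p inf q) sup (p inf r) = 7 sup 7 = 7.
Equal: yes.

7; 7; yes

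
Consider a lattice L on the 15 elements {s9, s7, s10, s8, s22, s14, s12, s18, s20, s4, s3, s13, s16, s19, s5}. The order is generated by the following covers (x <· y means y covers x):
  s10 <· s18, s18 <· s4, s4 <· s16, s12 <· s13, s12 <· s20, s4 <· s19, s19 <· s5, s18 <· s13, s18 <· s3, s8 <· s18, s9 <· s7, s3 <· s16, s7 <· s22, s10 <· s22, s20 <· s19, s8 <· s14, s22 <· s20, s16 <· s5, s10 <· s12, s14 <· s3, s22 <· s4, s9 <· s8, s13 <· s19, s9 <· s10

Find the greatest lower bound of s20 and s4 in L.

s22

Common lower bounds of {s20, s4}: s10, s22, s7, s9.
The greatest among these is s22.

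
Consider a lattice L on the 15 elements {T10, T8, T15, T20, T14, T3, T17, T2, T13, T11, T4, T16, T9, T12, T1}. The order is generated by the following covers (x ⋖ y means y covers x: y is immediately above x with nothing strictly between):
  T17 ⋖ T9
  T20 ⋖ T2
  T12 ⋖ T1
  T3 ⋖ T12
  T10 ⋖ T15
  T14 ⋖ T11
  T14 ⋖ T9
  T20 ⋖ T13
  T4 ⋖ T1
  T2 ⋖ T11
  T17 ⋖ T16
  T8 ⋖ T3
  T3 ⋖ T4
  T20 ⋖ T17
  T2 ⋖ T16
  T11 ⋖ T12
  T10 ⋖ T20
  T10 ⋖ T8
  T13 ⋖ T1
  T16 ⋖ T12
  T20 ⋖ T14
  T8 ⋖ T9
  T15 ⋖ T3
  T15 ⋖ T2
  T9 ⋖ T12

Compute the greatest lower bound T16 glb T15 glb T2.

T15

Common lower bounds of {T16, T15, T2}: T10, T15.
The greatest among these is T15.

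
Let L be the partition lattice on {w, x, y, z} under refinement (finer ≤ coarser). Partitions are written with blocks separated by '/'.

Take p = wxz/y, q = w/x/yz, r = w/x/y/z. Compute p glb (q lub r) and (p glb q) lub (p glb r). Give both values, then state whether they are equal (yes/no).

q lub r = w/x/yz, so p glb (q lub r) = wxz/y glb w/x/yz = w/x/y/z.
p glb q = w/x/y/z and p glb r = w/x/y/z, so (p glb q) lub (p glb r) = w/x/y/z lub w/x/y/z = w/x/y/z.
Equal: yes.

w/x/y/z; w/x/y/z; yes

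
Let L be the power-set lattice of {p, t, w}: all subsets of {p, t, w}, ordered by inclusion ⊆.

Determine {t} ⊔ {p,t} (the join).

{p,t}

Under ⊆, join is union: {t} ∪ {p,t} = {p,t}.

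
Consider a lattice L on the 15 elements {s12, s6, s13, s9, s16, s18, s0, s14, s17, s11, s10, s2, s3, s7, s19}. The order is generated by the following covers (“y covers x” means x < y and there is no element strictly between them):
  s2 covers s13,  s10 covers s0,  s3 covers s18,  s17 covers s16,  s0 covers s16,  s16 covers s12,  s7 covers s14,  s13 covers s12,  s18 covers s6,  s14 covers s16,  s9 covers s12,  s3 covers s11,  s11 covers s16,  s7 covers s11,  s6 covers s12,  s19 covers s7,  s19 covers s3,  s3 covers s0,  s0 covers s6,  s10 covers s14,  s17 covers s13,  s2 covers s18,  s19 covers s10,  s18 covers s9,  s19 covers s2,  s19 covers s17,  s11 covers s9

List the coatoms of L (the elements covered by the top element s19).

The coatoms are exactly the elements covered by s19: s10, s17, s2, s3, s7.

s10, s17, s2, s3, s7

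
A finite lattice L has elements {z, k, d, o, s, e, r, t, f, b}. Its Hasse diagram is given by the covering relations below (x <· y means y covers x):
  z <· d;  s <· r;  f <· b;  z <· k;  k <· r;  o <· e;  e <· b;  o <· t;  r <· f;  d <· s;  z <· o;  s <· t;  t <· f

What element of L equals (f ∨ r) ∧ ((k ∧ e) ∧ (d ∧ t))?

f ∨ r = f
k ∧ e = z
d ∧ t = d
z ∧ d = z
f ∧ z = z

z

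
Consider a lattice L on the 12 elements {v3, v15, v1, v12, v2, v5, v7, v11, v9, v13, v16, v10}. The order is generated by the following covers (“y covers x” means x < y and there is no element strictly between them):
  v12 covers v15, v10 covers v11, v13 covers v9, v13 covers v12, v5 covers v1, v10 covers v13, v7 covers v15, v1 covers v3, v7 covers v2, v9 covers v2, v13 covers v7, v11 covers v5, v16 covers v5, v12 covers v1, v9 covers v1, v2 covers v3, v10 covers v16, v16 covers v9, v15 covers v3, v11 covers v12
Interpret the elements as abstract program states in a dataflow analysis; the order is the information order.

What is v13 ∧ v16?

Common lower bounds of {v13, v16}: v1, v2, v3, v9.
The greatest among these is v9.

v9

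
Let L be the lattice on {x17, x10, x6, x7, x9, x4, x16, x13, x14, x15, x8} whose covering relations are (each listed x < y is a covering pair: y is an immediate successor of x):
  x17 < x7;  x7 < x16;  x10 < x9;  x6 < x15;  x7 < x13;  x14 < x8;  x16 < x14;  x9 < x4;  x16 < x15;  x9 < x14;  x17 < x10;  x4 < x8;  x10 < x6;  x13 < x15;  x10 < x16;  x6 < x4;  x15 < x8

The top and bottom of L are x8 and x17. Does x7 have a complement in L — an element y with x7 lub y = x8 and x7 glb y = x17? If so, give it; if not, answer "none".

x4

Need y with x7 ∨ y = x8 and x7 ∧ y = x17.
Checking each element gives: x4.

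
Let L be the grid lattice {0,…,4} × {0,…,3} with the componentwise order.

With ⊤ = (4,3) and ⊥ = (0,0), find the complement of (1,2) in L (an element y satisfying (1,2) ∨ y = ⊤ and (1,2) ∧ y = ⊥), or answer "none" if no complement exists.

none

For every candidate y, either (1,2) ∨ y ≠ (4,3) or (1,2) ∧ y ≠ (0,0); no complement exists.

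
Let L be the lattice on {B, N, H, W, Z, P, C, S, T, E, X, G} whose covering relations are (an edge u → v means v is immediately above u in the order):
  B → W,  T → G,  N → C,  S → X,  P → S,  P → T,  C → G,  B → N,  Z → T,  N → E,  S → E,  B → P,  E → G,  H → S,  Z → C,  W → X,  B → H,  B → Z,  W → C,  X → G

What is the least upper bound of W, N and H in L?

G

Common upper bounds of {W, N, H}: G.
The least among these is G.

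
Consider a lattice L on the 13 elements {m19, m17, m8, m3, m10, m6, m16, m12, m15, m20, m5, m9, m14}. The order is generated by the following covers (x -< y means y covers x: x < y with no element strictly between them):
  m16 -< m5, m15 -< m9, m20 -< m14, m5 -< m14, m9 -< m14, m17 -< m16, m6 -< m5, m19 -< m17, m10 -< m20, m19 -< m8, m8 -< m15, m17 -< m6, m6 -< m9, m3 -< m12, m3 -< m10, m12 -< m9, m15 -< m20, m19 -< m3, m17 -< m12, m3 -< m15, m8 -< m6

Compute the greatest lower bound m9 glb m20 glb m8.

Common lower bounds of {m9, m20, m8}: m19, m8.
The greatest among these is m8.

m8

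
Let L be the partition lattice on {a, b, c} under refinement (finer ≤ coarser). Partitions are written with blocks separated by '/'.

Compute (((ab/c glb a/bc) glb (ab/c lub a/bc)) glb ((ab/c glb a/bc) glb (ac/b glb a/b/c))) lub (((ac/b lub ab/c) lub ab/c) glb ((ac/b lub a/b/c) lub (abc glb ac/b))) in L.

ab/c ∧ a/bc = a/b/c
ab/c ∨ a/bc = abc
a/b/c ∧ abc = a/b/c
ab/c ∧ a/bc = a/b/c
ac/b ∧ a/b/c = a/b/c
a/b/c ∧ a/b/c = a/b/c
a/b/c ∧ a/b/c = a/b/c
ac/b ∨ ab/c = abc
abc ∨ ab/c = abc
ac/b ∨ a/b/c = ac/b
abc ∧ ac/b = ac/b
ac/b ∨ ac/b = ac/b
abc ∧ ac/b = ac/b
a/b/c ∨ ac/b = ac/b

ac/b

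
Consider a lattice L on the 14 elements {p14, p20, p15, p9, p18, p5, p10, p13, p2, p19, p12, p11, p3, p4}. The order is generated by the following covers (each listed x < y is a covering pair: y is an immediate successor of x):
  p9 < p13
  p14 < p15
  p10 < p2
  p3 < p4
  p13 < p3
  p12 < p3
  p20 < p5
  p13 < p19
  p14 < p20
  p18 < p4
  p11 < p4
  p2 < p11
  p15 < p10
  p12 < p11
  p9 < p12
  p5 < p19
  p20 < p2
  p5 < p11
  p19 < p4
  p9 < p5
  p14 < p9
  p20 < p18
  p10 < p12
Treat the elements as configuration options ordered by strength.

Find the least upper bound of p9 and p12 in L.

p12

Common upper bounds of {p9, p12}: p11, p12, p3, p4.
The least among these is p12.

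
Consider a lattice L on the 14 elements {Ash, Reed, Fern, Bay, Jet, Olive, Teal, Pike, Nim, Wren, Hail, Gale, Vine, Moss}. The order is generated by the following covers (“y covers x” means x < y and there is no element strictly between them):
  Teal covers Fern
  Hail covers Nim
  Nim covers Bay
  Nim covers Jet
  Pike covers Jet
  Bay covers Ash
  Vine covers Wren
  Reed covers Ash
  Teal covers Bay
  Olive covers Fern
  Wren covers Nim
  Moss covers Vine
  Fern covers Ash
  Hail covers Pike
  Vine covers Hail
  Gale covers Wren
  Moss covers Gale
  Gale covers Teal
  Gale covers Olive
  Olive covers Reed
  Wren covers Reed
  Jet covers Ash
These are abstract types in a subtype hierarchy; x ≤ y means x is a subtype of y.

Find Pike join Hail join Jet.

Hail

Common upper bounds of {Pike, Hail, Jet}: Hail, Moss, Vine.
The least among these is Hail.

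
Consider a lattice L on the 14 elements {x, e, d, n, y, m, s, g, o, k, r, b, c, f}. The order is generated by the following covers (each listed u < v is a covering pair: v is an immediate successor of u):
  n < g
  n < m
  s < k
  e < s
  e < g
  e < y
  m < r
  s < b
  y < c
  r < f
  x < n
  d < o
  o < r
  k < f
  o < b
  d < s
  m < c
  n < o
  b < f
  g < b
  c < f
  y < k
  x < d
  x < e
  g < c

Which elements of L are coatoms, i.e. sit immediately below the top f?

The coatoms are exactly the elements covered by f: b, c, k, r.

b, c, k, r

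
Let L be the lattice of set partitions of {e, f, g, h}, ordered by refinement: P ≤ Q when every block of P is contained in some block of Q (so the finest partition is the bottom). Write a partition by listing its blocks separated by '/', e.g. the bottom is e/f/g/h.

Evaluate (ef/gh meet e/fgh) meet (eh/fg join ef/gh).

ef/gh ∧ e/fgh = e/f/gh
eh/fg ∨ ef/gh = efgh
e/f/gh ∧ efgh = e/f/gh

e/f/gh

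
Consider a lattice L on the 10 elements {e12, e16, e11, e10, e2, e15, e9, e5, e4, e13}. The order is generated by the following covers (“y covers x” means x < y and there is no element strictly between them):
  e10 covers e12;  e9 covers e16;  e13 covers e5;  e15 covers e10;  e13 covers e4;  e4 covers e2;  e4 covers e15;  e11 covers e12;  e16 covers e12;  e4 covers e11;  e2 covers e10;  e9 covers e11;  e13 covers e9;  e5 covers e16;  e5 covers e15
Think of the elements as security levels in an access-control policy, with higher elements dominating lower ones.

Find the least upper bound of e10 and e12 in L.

Common upper bounds of {e10, e12}: e10, e13, e15, e2, e4, e5.
The least among these is e10.

e10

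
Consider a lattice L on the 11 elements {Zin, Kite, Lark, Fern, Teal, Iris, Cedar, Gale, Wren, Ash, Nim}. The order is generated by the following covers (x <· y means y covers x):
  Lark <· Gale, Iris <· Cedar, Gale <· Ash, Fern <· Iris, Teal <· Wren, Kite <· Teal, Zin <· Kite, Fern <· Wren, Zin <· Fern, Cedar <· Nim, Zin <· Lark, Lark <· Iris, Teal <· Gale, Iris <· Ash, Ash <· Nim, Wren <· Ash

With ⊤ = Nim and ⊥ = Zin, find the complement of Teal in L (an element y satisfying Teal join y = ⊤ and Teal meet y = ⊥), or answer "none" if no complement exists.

Need y with Teal ∨ y = Nim and Teal ∧ y = Zin.
Checking each element gives: Cedar.

Cedar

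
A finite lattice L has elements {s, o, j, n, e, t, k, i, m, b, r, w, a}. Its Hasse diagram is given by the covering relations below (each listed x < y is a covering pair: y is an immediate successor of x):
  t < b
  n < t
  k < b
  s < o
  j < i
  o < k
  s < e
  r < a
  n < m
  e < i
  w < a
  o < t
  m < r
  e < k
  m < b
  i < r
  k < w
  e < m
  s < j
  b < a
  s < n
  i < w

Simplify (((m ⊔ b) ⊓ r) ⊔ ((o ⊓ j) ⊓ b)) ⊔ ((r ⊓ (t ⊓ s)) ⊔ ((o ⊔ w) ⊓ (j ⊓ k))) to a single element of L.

m

m ∨ b = b
b ∧ r = m
o ∧ j = s
s ∧ b = s
m ∨ s = m
t ∧ s = s
r ∧ s = s
o ∨ w = w
j ∧ k = s
w ∧ s = s
s ∨ s = s
m ∨ s = m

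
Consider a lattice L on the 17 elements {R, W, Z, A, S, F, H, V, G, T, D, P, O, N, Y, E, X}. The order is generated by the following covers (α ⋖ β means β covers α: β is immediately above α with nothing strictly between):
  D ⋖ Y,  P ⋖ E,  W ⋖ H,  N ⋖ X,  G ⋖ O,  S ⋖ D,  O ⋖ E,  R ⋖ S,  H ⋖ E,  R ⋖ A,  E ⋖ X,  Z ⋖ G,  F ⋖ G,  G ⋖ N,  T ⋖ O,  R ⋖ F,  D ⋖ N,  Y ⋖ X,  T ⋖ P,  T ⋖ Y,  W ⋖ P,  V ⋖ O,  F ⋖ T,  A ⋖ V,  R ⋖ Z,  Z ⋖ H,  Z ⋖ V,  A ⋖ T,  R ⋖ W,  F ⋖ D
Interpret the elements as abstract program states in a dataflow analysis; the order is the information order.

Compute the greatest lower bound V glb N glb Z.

Z

Common lower bounds of {V, N, Z}: R, Z.
The greatest among these is Z.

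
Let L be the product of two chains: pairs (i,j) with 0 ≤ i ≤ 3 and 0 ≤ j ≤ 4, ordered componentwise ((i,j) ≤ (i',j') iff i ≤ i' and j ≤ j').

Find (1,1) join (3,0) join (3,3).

In a product of chains, the join is componentwise max, giving (3,3).

(3,3)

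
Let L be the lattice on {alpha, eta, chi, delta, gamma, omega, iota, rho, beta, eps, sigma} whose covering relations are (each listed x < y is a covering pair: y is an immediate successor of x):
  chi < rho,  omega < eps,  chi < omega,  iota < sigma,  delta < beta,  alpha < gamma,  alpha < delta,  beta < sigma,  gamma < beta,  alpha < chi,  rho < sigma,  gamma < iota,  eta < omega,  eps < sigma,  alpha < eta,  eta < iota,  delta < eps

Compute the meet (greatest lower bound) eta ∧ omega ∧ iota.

Common lower bounds of {eta, omega, iota}: alpha, eta.
The greatest among these is eta.

eta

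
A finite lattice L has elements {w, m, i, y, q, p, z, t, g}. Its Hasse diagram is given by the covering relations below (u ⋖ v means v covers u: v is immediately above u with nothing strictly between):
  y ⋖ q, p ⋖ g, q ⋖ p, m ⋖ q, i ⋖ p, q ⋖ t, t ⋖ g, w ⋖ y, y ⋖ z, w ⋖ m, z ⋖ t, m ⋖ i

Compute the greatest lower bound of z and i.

w

Common lower bounds of {z, i}: w.
The greatest among these is w.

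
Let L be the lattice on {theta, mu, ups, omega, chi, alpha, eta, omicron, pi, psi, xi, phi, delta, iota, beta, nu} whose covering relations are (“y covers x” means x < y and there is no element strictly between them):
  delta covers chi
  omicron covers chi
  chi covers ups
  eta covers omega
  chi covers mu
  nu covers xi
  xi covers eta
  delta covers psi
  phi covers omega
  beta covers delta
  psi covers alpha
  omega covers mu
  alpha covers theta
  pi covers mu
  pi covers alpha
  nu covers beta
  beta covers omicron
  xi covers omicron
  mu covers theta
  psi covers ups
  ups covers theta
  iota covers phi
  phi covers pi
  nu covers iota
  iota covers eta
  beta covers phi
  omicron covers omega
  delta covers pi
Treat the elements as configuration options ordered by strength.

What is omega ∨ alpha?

Common upper bounds of {omega, alpha}: beta, iota, nu, phi.
The least among these is phi.

phi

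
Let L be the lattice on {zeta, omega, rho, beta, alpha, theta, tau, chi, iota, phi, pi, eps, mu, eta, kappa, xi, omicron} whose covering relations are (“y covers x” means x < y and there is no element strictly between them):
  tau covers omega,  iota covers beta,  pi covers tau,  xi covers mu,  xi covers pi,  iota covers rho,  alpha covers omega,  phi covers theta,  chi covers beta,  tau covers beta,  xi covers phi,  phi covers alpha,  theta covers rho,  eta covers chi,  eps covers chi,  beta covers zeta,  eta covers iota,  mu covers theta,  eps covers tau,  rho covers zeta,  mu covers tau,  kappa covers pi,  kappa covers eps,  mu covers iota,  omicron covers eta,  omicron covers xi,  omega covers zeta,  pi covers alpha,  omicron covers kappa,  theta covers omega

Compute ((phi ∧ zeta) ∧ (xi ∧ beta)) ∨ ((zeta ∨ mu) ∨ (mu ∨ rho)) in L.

mu

phi ∧ zeta = zeta
xi ∧ beta = beta
zeta ∧ beta = zeta
zeta ∨ mu = mu
mu ∨ rho = mu
mu ∨ mu = mu
zeta ∨ mu = mu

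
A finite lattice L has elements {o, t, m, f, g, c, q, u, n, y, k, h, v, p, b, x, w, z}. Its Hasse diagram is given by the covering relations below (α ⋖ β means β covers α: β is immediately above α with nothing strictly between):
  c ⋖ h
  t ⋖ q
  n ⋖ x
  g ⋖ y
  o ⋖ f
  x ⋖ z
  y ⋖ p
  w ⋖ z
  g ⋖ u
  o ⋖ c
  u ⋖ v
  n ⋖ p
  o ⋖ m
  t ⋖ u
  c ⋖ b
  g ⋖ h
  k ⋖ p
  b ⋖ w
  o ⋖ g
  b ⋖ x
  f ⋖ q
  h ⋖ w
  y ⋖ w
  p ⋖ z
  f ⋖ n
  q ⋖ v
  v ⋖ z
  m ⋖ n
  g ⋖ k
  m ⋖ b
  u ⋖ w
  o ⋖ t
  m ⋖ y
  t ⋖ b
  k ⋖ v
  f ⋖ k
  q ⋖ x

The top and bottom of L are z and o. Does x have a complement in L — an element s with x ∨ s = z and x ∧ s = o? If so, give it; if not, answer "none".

Need s with x ∨ s = z and x ∧ s = o.
Checking each element gives: g.

g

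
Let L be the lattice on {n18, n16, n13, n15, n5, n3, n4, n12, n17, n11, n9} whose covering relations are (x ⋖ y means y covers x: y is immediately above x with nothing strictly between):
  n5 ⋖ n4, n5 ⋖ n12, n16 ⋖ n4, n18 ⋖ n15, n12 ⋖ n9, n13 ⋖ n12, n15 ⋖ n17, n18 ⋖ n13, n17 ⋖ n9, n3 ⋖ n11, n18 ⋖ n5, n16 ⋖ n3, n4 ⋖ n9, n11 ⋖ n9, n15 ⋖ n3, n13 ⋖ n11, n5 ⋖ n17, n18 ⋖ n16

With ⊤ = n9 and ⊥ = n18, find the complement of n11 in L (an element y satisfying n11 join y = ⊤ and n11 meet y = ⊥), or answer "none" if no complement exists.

Need y with n11 ∨ y = n9 and n11 ∧ y = n18.
Checking each element gives: n5.

n5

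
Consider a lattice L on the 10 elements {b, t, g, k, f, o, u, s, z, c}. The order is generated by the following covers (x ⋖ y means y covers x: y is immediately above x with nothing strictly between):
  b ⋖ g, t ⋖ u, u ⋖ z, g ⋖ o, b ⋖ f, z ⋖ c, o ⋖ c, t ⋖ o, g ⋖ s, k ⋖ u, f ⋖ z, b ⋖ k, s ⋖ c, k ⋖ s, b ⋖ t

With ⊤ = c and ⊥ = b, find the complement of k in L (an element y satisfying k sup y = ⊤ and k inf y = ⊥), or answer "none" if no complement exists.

o

Need y with k ∨ y = c and k ∧ y = b.
Checking each element gives: o.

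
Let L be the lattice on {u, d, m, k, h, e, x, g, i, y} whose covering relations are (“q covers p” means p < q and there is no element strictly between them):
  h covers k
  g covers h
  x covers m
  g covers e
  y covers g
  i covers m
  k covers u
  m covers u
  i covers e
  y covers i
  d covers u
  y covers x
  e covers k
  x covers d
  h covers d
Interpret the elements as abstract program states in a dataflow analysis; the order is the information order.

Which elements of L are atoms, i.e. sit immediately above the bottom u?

The atoms are exactly the elements that cover u: d, k, m.

d, k, m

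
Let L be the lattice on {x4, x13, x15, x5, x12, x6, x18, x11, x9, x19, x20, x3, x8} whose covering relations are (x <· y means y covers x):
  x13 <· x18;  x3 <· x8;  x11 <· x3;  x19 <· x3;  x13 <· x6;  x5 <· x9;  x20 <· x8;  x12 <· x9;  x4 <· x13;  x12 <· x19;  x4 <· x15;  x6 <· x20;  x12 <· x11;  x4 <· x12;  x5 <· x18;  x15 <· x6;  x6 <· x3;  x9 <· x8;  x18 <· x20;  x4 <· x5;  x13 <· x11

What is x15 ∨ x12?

x3

Common upper bounds of {x15, x12}: x3, x8.
The least among these is x3.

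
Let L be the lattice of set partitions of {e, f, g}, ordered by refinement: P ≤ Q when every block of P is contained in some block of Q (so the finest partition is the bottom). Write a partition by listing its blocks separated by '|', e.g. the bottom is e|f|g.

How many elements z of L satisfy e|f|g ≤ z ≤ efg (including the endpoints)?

The interval [e|f|g, efg] = {efg, ef|g, eg|f, e|fg, e|f|g}, which has 5 elements.

5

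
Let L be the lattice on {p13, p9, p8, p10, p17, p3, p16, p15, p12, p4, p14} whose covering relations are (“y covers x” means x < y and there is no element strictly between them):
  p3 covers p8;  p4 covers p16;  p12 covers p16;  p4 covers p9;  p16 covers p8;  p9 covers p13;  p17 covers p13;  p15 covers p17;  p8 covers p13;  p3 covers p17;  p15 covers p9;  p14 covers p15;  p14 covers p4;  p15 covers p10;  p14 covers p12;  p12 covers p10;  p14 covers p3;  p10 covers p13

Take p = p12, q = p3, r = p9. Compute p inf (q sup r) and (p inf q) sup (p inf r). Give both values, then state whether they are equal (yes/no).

p12; p8; no

q sup r = p14, so p inf (q sup r) = p12 inf p14 = p12.
p inf q = p8 and p inf r = p13, so (p inf q) sup (p inf r) = p8 sup p13 = p8.
Equal: no.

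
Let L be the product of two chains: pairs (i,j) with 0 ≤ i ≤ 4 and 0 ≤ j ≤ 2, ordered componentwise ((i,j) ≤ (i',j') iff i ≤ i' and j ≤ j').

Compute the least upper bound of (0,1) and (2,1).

In a product of chains, the join is componentwise max, giving (2,1).

(2,1)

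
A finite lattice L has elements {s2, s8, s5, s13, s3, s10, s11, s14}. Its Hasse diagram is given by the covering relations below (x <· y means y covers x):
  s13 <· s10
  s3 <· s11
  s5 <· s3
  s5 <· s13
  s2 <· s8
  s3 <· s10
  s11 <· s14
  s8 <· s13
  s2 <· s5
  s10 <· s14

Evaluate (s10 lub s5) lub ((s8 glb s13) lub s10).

s10 ∨ s5 = s10
s8 ∧ s13 = s8
s8 ∨ s10 = s10
s10 ∨ s10 = s10

s10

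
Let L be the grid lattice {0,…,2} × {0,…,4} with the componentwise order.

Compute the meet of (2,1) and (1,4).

(1,1)

Common lower bounds of {(2,1), (1,4)}: (0,0), (0,1), (1,0), (1,1).
The greatest among these is (1,1).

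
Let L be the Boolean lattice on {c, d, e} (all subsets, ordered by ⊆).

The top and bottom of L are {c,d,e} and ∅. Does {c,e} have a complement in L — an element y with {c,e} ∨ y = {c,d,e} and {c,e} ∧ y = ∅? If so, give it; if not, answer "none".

Need y with {c,e} ∨ y = {c,d,e} and {c,e} ∧ y = ∅.
Checking each element gives: {d}.

{d}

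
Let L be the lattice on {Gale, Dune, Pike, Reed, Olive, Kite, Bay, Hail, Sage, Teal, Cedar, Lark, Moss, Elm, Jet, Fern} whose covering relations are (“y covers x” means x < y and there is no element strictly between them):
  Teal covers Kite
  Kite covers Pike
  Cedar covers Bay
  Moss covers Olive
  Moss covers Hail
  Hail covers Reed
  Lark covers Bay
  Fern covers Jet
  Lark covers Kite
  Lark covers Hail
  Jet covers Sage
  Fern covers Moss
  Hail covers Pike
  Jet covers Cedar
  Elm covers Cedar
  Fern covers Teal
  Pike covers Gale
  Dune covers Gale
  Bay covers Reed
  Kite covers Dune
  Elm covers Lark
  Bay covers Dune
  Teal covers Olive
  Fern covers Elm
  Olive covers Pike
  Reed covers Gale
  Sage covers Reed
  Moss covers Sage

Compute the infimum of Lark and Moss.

Common lower bounds of {Lark, Moss}: Gale, Hail, Pike, Reed.
The greatest among these is Hail.

Hail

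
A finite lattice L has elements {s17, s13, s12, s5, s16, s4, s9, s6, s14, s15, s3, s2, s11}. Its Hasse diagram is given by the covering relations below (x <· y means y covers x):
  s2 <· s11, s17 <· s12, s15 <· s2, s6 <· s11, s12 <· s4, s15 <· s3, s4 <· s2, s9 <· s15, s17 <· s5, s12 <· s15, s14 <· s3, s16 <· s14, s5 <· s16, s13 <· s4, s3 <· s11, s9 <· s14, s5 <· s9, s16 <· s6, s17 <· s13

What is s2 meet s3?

Common lower bounds of {s2, s3}: s12, s15, s17, s5, s9.
The greatest among these is s15.

s15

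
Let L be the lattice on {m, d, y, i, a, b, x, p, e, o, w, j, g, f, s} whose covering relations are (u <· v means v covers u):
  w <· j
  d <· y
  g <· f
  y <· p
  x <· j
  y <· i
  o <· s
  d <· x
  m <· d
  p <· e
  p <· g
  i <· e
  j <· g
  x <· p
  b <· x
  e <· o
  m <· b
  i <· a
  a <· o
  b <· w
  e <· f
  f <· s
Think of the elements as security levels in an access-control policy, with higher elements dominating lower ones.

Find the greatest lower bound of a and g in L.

y

Common lower bounds of {a, g}: d, m, y.
The greatest among these is y.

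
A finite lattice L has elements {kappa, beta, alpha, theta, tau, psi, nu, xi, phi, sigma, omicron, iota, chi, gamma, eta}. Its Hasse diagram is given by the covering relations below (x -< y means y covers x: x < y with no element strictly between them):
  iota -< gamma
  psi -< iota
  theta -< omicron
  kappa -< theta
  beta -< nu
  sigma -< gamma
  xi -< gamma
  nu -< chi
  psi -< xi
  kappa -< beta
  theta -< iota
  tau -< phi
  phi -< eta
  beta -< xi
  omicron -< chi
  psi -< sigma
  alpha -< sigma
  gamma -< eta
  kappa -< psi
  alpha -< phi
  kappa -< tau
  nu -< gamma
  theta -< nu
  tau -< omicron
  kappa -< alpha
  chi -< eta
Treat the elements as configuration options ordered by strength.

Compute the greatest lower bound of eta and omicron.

Common lower bounds of {eta, omicron}: kappa, omicron, tau, theta.
The greatest among these is omicron.

omicron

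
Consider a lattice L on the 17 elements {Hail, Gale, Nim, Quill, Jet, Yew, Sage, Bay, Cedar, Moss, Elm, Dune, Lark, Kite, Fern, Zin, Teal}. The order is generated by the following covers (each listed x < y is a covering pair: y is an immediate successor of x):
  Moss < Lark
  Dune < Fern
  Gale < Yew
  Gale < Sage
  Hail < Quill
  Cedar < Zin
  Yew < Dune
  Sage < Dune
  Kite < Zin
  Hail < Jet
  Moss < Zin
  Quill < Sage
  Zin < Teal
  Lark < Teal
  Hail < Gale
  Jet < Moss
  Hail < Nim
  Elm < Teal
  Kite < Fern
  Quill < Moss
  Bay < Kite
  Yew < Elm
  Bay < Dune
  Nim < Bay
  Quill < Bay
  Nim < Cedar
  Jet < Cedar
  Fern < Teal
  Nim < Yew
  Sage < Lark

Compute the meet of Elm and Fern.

Common lower bounds of {Elm, Fern}: Gale, Hail, Nim, Yew.
The greatest among these is Yew.

Yew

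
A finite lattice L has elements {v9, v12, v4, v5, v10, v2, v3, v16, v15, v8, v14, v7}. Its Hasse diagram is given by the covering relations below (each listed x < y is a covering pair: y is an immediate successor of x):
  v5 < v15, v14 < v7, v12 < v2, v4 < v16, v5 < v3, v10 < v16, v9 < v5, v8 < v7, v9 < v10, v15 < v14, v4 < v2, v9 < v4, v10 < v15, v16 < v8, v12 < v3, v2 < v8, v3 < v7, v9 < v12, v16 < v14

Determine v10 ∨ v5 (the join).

v15

Common upper bounds of {v10, v5}: v14, v15, v7.
The least among these is v15.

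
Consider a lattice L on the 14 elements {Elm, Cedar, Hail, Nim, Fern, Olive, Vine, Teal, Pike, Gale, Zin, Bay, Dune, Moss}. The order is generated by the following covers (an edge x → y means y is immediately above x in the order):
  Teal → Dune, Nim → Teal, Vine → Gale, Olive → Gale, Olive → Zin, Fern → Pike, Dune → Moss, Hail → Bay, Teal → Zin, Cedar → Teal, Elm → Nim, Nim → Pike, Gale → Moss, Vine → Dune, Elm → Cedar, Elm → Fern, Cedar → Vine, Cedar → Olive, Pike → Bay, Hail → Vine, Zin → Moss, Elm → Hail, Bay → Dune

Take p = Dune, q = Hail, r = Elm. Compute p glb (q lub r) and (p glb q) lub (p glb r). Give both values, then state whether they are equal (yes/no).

Hail; Hail; yes

q lub r = Hail, so p glb (q lub r) = Dune glb Hail = Hail.
p glb q = Hail and p glb r = Elm, so (p glb q) lub (p glb r) = Hail lub Elm = Hail.
Equal: yes.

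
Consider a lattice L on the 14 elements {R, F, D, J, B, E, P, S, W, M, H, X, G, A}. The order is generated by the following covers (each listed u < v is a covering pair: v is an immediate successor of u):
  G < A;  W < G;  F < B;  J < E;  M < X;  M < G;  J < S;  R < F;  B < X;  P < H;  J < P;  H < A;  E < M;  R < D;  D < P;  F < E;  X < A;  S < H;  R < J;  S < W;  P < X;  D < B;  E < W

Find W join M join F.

Common upper bounds of {W, M, F}: A, G.
The least among these is G.

G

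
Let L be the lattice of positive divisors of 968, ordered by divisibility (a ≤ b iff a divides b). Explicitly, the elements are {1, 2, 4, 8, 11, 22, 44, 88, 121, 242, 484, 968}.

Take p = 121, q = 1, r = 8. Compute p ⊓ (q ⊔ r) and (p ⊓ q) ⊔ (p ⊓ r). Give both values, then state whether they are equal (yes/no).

q ⊔ r = 8, so p ⊓ (q ⊔ r) = 121 ⊓ 8 = 1.
p ⊓ q = 1 and p ⊓ r = 1, so (p ⊓ q) ⊔ (p ⊓ r) = 1 ⊔ 1 = 1.
Equal: yes.

1; 1; yes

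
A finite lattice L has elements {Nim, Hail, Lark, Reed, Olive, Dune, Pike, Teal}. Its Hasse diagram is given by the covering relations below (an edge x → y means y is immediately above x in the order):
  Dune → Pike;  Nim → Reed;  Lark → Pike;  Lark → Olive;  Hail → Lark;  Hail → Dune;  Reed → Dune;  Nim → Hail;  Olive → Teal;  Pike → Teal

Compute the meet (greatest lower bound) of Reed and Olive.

Common lower bounds of {Reed, Olive}: Nim.
The greatest among these is Nim.

Nim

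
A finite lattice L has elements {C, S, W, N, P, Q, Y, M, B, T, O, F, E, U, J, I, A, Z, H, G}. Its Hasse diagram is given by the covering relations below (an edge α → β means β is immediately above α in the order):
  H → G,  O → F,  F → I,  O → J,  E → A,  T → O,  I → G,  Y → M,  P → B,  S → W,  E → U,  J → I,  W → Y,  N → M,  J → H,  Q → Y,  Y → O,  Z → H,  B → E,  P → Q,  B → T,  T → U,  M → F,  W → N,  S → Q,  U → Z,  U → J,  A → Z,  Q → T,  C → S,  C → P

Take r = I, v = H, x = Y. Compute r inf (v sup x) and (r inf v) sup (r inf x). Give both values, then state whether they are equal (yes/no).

J; J; yes

v sup x = H, so r inf (v sup x) = I inf H = J.
r inf v = J and r inf x = Y, so (r inf v) sup (r inf x) = J sup Y = J.
Equal: yes.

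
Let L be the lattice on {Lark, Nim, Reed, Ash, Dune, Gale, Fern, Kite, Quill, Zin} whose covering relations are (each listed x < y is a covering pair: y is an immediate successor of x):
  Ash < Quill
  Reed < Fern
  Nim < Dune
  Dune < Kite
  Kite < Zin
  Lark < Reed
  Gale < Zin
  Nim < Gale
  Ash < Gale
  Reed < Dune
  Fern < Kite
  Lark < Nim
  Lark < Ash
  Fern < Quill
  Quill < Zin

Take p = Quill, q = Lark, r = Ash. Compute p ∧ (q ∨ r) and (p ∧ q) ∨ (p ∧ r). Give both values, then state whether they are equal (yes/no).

Ash; Ash; yes

q ∨ r = Ash, so p ∧ (q ∨ r) = Quill ∧ Ash = Ash.
p ∧ q = Lark and p ∧ r = Ash, so (p ∧ q) ∨ (p ∧ r) = Lark ∨ Ash = Ash.
Equal: yes.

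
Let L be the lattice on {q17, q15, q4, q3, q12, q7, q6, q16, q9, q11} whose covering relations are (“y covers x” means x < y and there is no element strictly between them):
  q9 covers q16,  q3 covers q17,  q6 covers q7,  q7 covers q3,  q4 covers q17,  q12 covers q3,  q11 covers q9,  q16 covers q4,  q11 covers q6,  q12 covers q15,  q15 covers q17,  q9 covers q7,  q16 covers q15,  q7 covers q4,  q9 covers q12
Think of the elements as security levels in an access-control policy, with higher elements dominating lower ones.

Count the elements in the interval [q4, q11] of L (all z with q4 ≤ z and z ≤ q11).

6

The interval [q4, q11] = {q11, q16, q4, q6, q7, q9}, which has 6 elements.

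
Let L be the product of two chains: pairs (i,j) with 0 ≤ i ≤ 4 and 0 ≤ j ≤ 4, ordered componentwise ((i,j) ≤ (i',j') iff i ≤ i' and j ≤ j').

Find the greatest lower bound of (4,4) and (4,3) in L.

(4,3)

In a product of chains, the meet is componentwise min, giving (4,3).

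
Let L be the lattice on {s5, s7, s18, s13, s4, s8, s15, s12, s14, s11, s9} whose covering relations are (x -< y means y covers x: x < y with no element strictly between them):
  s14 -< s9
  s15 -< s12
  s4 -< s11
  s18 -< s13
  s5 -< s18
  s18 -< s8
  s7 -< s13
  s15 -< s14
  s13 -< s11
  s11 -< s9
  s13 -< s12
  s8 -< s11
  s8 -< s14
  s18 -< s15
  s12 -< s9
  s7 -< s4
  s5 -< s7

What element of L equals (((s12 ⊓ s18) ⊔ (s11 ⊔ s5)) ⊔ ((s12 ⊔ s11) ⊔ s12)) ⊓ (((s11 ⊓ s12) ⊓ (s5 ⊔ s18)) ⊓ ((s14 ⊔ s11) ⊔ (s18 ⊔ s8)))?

s18

s12 ∧ s18 = s18
s11 ∨ s5 = s11
s18 ∨ s11 = s11
s12 ∨ s11 = s9
s9 ∨ s12 = s9
s11 ∨ s9 = s9
s11 ∧ s12 = s13
s5 ∨ s18 = s18
s13 ∧ s18 = s18
s14 ∨ s11 = s9
s18 ∨ s8 = s8
s9 ∨ s8 = s9
s18 ∧ s9 = s18
s9 ∧ s18 = s18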